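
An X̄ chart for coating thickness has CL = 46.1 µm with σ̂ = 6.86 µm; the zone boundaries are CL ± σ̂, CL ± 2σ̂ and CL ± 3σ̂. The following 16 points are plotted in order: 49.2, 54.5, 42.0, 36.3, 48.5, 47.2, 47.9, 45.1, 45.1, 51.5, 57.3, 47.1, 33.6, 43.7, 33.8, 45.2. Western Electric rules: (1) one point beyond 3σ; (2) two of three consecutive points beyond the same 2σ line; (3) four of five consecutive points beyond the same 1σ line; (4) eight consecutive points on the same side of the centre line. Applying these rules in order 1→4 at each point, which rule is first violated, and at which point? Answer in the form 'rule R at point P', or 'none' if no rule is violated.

none

Zone of each point (C = within 1σ̂, B = 1σ̂–2σ̂, A = 2σ̂–3σ̂, * = beyond 3σ̂; sign = side of CL): 1:+C, 2:+B, 3:-C, 4:-B, 5:+C, 6:+C, 7:+C, 8:-C, 9:-C, 10:+C, 11:+B, 12:+C, 13:-B, 14:-C, 15:-B, 16:-C
No rule fires across all 16 points.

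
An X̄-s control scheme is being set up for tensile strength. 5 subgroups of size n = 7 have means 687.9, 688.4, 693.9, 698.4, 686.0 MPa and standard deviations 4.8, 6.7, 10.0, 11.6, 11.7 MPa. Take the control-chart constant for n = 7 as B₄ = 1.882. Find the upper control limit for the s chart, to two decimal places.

16.86

s̄ = (4.8 + 6.7 + 10.0 + 11.6 + 11.7) / 5 = 8.9600
UCL_s = B₄·s̄ = 1.882 × 8.9600 = 16.8627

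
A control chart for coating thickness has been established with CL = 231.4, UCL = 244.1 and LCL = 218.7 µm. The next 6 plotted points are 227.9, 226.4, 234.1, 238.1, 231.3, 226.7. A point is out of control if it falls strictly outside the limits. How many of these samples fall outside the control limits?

0

All 6 points lie within [218.7, 244.1].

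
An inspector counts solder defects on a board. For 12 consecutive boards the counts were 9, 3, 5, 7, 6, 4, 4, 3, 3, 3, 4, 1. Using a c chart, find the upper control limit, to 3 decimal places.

c̄ = (9 + 3 + 5 + 7 + 6 + 4 + 4 + 3 + 3 + 3 + 4 + 1) / 12 = 52 / 12 = 4.3333
UCL = c̄ + 3√c̄ = 4.3333 + 3 × √4.3333 = 4.3333 + 3 × 2.0817 = 10.5783

10.578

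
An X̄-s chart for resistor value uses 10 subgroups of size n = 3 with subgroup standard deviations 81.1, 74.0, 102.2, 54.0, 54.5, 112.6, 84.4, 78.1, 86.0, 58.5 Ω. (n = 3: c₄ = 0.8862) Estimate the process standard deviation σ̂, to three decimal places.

s̄ = (81.1 + 74.0 + 102.2 + 54.0 + 54.5 + 112.6 + 84.4 + 78.1 + 86.0 + 58.5) / 10 = 78.5400
σ̂ = s̄ / c₄ = 78.5400 / 0.8862 = 88.6256

88.626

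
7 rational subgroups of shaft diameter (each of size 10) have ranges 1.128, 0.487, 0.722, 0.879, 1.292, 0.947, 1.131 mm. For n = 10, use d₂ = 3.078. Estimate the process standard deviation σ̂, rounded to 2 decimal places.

0.31

R̄ = (1.128 + 0.487 + 0.722 + 0.879 + 1.292 + 0.947 + 1.131) / 7 = 0.9409
σ̂ = R̄ / d₂ = 0.9409 / 3.078 = 0.3057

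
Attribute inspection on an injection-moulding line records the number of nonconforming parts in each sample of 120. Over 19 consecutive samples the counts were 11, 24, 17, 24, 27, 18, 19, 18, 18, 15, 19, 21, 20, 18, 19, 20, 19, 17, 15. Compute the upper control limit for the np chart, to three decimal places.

30.865

p̄ = Σdᵢ / (k·n) = 359 / (19 × 120) = 0.15746
UCL = np̄ + 3·√(np̄(1−p̄)) = 18.8947 + 3 × √(18.8947×0.84254) = 18.8947 + 3 × 3.9899 = 30.8646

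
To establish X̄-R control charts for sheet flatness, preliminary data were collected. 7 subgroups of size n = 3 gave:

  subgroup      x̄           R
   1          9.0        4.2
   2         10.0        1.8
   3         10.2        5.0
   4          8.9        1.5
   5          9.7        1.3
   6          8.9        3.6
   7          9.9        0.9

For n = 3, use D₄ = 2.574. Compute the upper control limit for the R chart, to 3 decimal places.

6.729

R̄ = (4.2 + 1.8 + 5.0 + 1.5 + 1.3 + 3.6 + 0.9) / 7 = 18.3000 / 7 = 2.6143
UCL_R = D₄·R̄ = 2.574 × 2.6143 = 6.7292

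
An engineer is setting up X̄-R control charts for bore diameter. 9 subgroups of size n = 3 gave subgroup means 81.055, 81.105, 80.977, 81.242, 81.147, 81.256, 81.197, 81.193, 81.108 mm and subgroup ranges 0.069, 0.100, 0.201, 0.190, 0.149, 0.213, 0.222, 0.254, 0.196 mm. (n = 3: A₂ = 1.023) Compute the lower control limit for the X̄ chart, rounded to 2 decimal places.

80.96

X̄̄ = (81.055 + 81.105 + 80.977 + 81.242 + 81.147 + 81.256 + 81.197 + 81.193 + 81.108) / 9 = 730.2800 / 9 = 81.1422
R̄ = (0.069 + 0.100 + 0.201 + 0.190 + 0.149 + 0.213 + 0.222 + 0.254 + 0.196) / 9 = 1.5940 / 9 = 0.1771
LCL = X̄̄ − A₂·R̄ = 81.1422 − 1.023 × 0.1771 = 80.9610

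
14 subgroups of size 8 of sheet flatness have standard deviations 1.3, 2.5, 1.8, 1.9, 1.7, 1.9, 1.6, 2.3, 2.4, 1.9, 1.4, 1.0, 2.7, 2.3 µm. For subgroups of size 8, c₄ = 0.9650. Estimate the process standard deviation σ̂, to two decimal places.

1.98

s̄ = (1.3 + 2.5 + 1.8 + 1.9 + 1.7 + 1.9 + 1.6 + 2.3 + 2.4 + 1.9 + 1.4 + 1.0 + 2.7 + 2.3) / 14 = 1.9071
σ̂ = s̄ / c₄ = 1.9071 / 0.9650 = 1.9763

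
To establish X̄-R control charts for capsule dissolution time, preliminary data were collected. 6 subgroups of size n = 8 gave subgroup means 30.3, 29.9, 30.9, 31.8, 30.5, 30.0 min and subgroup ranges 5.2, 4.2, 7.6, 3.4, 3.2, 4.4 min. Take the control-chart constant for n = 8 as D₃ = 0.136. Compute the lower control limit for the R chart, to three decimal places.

0.635

R̄ = (5.2 + 4.2 + 7.6 + 3.4 + 3.2 + 4.4) / 6 = 28.0000 / 6 = 4.6667
LCL_R = D₃·R̄ = 0.136 × 4.6667 = 0.6347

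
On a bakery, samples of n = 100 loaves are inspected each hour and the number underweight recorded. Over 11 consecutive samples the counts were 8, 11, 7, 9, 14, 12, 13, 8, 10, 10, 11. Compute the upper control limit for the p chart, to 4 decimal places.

p̄ = Σdᵢ / (k·n) = 113 / (11 × 100) = 0.10273
UCL = p̄ + 3·√(p̄(1−p̄)/n) = 0.10273 + 3 × √(0.10273×0.89727/100) = 0.10273 + 3 × 0.03036 = 0.19381

0.1938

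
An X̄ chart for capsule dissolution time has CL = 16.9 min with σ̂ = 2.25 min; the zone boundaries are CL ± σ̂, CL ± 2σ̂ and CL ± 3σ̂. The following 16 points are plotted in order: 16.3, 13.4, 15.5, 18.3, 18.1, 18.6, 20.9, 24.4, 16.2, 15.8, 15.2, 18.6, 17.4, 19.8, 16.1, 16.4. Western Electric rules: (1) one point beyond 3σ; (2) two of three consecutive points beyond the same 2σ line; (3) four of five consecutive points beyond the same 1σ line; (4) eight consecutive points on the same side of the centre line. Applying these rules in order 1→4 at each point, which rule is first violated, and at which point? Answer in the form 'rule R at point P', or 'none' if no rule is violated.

Zone of each point (C = within 1σ̂, B = 1σ̂–2σ̂, A = 2σ̂–3σ̂, * = beyond 3σ̂; sign = side of CL): 1:-C, 2:-B, 3:-C, 4:+C, 5:+C, 6:+C, 7:+B, 8:+*, 9:-C, 10:-C, 11:-C, 12:+C, 13:+C, 14:+B, 15:-C, 16:-C
Rule 1 (one point beyond the 3σ limits) is satisfied at point 8.

rule 1 at point 8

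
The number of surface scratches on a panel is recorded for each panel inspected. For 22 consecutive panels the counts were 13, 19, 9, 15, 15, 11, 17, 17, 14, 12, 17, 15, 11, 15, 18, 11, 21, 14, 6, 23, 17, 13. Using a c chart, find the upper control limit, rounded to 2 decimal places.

26.18

c̄ = (13 + 19 + 9 + 15 + 15 + 11 + 17 + 17 + 14 + 12 + 17 + 15 + 11 + 15 + 18 + 11 + 21 + 14 + 6 + 23 + 17 + 13) / 22 = 323 / 22 = 14.6818
UCL = c̄ + 3√c̄ = 14.6818 + 3 × √14.6818 = 14.6818 + 3 × 3.8317 = 26.1769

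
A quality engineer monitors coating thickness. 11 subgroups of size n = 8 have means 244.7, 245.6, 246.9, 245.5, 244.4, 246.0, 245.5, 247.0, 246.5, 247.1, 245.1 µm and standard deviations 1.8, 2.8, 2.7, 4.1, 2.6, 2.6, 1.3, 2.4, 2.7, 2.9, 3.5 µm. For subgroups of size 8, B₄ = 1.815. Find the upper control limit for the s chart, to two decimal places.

4.85

s̄ = (1.8 + 2.8 + 2.7 + 4.1 + 2.6 + 2.6 + 1.3 + 2.4 + 2.7 + 2.9 + 3.5) / 11 = 2.6727
UCL_s = B₄·s̄ = 1.815 × 2.6727 = 4.8510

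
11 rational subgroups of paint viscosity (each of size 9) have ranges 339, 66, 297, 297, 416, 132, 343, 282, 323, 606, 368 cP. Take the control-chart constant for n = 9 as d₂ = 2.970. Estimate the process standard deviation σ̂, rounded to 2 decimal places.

106.18

R̄ = (339 + 66 + 297 + 297 + 416 + 132 + 343 + 282 + 323 + 606 + 368) / 11 = 315.3636
σ̂ = R̄ / d₂ = 315.3636 / 2.970 = 106.1830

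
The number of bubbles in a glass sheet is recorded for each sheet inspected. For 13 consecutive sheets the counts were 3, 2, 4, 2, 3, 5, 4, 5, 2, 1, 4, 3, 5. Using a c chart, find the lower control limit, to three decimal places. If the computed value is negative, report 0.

c̄ = (3 + 2 + 4 + 2 + 3 + 5 + 4 + 5 + 2 + 1 + 4 + 3 + 5) / 13 = 43 / 13 = 3.3077
LCL = c̄ − 3√c̄ = 3.3077 − 3 × 1.8187 = -2.1484 → 0 (cannot be negative)

0.000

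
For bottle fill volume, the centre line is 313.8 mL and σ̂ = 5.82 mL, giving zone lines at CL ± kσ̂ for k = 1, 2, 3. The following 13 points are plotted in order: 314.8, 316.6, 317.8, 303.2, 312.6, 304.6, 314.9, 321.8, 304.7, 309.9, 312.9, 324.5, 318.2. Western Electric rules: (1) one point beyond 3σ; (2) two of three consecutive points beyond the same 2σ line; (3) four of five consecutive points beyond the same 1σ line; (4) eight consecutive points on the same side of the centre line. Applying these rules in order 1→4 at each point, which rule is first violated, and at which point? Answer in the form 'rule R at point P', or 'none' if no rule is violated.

Zone of each point (C = within 1σ̂, B = 1σ̂–2σ̂, A = 2σ̂–3σ̂, * = beyond 3σ̂; sign = side of CL): 1:+C, 2:+C, 3:+C, 4:-B, 5:-C, 6:-B, 7:+C, 8:+B, 9:-B, 10:-C, 11:-C, 12:+B, 13:+C
No rule fires across all 13 points.

none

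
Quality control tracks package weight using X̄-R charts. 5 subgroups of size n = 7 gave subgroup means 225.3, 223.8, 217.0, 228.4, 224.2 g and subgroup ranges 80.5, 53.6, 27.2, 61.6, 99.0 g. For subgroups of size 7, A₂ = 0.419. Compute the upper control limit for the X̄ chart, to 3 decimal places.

X̄̄ = (225.3 + 223.8 + 217.0 + 228.4 + 224.2) / 5 = 1118.7000 / 5 = 223.7400
R̄ = (80.5 + 53.6 + 27.2 + 61.6 + 99.0) / 5 = 321.9000 / 5 = 64.3800
UCL = X̄̄ + A₂·R̄ = 223.7400 + 0.419 × 64.3800 = 250.7152

250.715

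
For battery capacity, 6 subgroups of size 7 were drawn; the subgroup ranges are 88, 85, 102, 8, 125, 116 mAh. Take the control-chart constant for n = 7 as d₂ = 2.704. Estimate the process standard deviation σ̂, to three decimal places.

R̄ = (88 + 85 + 102 + 8 + 125 + 116) / 6 = 87.3333
σ̂ = R̄ / d₂ = 87.3333 / 2.704 = 32.2978

32.298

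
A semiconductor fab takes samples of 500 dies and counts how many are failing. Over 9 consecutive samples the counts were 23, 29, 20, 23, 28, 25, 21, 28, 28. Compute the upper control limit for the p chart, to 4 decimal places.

p̄ = Σdᵢ / (k·n) = 225 / (9 × 500) = 0.05000
UCL = p̄ + 3·√(p̄(1−p̄)/n) = 0.05000 + 3 × √(0.05000×0.95000/500) = 0.05000 + 3 × 0.00975 = 0.07924

0.0792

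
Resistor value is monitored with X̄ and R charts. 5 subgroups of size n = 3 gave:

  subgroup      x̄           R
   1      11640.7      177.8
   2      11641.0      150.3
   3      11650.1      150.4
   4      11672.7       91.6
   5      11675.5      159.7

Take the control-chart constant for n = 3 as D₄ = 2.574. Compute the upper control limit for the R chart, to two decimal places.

375.70

R̄ = (177.8 + 150.3 + 150.4 + 91.6 + 159.7) / 5 = 729.8000 / 5 = 145.9600
UCL_R = D₄·R̄ = 2.574 × 145.9600 = 375.7010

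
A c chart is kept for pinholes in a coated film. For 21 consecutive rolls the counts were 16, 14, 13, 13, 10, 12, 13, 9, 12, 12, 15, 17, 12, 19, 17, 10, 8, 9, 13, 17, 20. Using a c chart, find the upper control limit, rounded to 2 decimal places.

24.35

c̄ = (16 + 14 + 13 + 13 + 10 + 12 + 13 + 9 + 12 + 12 + 15 + 17 + 12 + 19 + 17 + 10 + 8 + 9 + 13 + 17 + 20) / 21 = 281 / 21 = 13.3810
UCL = c̄ + 3√c̄ = 13.3810 + 3 × √13.3810 = 13.3810 + 3 × 3.6580 = 24.3549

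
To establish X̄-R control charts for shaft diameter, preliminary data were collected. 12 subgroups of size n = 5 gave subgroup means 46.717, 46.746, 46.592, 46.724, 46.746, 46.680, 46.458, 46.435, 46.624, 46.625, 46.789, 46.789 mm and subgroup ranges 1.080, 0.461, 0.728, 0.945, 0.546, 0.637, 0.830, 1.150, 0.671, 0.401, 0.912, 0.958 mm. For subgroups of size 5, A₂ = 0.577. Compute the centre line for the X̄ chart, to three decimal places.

X̄̄ = (46.717 + 46.746 + 46.592 + 46.724 + 46.746 + 46.680 + 46.458 + 46.435 + 46.624 + 46.625 + 46.789 + 46.789) / 12 = 559.9250 / 12 = 46.6604
CL = X̄̄ = 46.6604

46.660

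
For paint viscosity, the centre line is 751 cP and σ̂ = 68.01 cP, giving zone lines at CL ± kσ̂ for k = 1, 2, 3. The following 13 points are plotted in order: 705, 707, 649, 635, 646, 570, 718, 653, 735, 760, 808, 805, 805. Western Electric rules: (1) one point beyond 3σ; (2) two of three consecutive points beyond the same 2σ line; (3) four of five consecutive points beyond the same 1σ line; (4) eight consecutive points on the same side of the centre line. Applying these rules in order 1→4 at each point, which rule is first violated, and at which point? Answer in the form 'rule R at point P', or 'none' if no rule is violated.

Zone of each point (C = within 1σ̂, B = 1σ̂–2σ̂, A = 2σ̂–3σ̂, * = beyond 3σ̂; sign = side of CL): 1:-C, 2:-C, 3:-B, 4:-B, 5:-B, 6:-A, 7:-C, 8:-B, 9:-C, 10:+C, 11:+C, 12:+C, 13:+C
Rule 3 (four of five consecutive points beyond the same 1σ limit) is satisfied at point 6.

rule 3 at point 6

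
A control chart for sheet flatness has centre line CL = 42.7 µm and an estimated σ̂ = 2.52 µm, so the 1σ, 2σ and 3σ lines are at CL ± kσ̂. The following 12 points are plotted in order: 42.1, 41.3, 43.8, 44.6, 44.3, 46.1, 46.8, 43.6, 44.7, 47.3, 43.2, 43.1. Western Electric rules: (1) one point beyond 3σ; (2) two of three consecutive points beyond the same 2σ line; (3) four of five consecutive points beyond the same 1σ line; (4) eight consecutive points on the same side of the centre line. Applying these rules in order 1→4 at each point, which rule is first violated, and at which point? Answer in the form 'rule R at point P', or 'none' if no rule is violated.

Zone of each point (C = within 1σ̂, B = 1σ̂–2σ̂, A = 2σ̂–3σ̂, * = beyond 3σ̂; sign = side of CL): 1:-C, 2:-C, 3:+C, 4:+C, 5:+C, 6:+B, 7:+B, 8:+C, 9:+C, 10:+B, 11:+C, 12:+C
Rule 4 (eight consecutive points on the same side of the centre line) is satisfied at point 10.

rule 4 at point 10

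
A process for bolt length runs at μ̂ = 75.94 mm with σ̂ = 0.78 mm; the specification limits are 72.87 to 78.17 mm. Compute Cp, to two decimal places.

Cp = (USL − LSL) / (6σ̂) = (78.17 − 72.87) / (6 × 0.78) = 5.3000 / 4.6800 = 1.1325

1.13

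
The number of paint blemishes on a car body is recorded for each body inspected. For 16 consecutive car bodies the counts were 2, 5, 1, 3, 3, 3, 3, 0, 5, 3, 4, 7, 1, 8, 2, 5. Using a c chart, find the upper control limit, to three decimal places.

9.000

c̄ = (2 + 5 + 1 + 3 + 3 + 3 + 3 + 0 + 5 + 3 + 4 + 7 + 1 + 8 + 2 + 5) / 16 = 55 / 16 = 3.4375
UCL = c̄ + 3√c̄ = 3.4375 + 3 × √3.4375 = 3.4375 + 3 × 1.8540 = 8.9996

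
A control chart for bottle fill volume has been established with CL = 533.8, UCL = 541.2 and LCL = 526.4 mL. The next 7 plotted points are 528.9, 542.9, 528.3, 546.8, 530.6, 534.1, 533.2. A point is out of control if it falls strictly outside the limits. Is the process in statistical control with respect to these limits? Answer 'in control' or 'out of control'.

out of control

Compare each point to [526.4, 541.2]: sample 2 = 542.9 > UCL; sample 4 = 546.8 > UCL.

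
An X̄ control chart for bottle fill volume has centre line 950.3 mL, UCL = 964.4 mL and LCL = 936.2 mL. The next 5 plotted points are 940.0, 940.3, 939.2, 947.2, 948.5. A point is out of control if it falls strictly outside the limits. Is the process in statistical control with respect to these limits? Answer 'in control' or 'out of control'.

All 5 points lie within [936.2, 964.4].

in control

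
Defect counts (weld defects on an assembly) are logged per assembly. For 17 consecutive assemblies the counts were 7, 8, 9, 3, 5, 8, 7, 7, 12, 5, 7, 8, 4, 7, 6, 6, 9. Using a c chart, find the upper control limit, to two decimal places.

14.85

c̄ = (7 + 8 + 9 + 3 + 5 + 8 + 7 + 7 + 12 + 5 + 7 + 8 + 4 + 7 + 6 + 6 + 9) / 17 = 118 / 17 = 6.9412
UCL = c̄ + 3√c̄ = 6.9412 + 3 × √6.9412 = 6.9412 + 3 × 2.6346 = 14.8450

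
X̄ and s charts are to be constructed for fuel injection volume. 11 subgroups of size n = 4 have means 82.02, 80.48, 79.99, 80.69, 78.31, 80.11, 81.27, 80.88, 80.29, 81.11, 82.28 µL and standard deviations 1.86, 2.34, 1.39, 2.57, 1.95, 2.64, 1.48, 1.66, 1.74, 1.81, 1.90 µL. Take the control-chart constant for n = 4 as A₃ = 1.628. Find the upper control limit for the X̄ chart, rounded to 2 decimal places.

X̄̄ = (82.02 + 80.48 + 79.99 + 80.69 + 78.31 + 80.11 + 81.27 + 80.88 + 80.29 + 81.11 + 82.28) / 11 = 80.6755
s̄ = (1.86 + 2.34 + 1.39 + 2.57 + 1.95 + 2.64 + 1.48 + 1.66 + 1.74 + 1.81 + 1.90) / 11 = 1.9400
UCL = X̄̄ + A₃·s̄ = 80.6755 + 1.628 × 1.9400 = 83.8338

83.83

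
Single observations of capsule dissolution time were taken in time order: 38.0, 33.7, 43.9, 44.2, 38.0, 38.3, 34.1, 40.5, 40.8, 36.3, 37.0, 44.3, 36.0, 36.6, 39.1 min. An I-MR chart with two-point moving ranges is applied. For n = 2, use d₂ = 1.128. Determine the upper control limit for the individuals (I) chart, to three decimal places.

49.377

X̄ = (38.0 + 33.7 + 43.9 + 44.2 + 38.0 + 38.3 + 34.1 + 40.5 + 40.8 + 36.3 + 37.0 + 44.3 + 36.0 + 36.6 + 39.1) / 15 = 38.7200
Moving ranges: 4.3, 10.2, 0.3, 6.2, 0.3, 4.2, 6.4, 0.3, 4.5, 0.7, 7.3, 8.3, 0.6, 2.5; M̄R̄ = 56.1000 / 14 = 4.0071
UCL = X̄ + 3·M̄R̄/d₂ = 38.7200 + 3 × 4.0071 / 1.128 = 49.3773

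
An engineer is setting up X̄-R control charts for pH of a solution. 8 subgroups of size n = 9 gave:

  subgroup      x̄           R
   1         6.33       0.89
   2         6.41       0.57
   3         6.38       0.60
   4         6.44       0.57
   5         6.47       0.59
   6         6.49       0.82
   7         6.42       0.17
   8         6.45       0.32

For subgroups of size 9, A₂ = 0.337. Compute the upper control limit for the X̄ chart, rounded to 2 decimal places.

6.61

X̄̄ = (6.33 + 6.41 + 6.38 + 6.44 + 6.47 + 6.49 + 6.42 + 6.45) / 8 = 51.3900 / 8 = 6.4238
R̄ = (0.89 + 0.57 + 0.60 + 0.57 + 0.59 + 0.82 + 0.17 + 0.32) / 8 = 4.5300 / 8 = 0.5663
UCL = X̄̄ + A₂·R̄ = 6.4238 + 0.337 × 0.5663 = 6.6146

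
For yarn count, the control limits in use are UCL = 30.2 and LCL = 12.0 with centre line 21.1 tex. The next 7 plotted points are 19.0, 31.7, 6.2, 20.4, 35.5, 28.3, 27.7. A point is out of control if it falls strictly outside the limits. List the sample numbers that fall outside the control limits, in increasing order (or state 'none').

2, 3, 5

Compare each point to [12.0, 30.2]: sample 2 = 31.7 > UCL; sample 3 = 6.2 < LCL; sample 5 = 35.5 > UCL.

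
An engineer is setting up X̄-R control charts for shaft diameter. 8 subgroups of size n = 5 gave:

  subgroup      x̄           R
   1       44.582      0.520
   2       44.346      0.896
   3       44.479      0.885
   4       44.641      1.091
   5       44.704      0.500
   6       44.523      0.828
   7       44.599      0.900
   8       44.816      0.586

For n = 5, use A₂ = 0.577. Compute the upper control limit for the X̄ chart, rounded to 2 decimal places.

X̄̄ = (44.582 + 44.346 + 44.479 + 44.641 + 44.704 + 44.523 + 44.599 + 44.816) / 8 = 356.6900 / 8 = 44.5862
R̄ = (0.520 + 0.896 + 0.885 + 1.091 + 0.500 + 0.828 + 0.900 + 0.586) / 8 = 6.2060 / 8 = 0.7757
UCL = X̄̄ + A₂·R̄ = 44.5862 + 0.577 × 0.7757 = 45.0339

45.03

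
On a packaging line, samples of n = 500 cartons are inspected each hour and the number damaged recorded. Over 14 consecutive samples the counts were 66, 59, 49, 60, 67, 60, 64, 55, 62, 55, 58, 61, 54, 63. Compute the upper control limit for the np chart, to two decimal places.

p̄ = Σdᵢ / (k·n) = 833 / (14 × 500) = 0.11900
UCL = np̄ + 3·√(np̄(1−p̄)) = 59.5000 + 3 × √(59.5000×0.88100) = 59.5000 + 3 × 7.2401 = 81.2204

81.22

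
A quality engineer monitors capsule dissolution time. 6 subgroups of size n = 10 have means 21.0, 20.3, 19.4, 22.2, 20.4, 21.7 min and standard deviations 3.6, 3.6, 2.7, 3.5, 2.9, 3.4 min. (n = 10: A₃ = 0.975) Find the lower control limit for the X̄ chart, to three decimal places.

X̄̄ = (21.0 + 20.3 + 19.4 + 22.2 + 20.4 + 21.7) / 6 = 20.8333
s̄ = (3.6 + 3.6 + 2.7 + 3.5 + 2.9 + 3.4) / 6 = 3.2833
LCL = X̄̄ − A₃·s̄ = 20.8333 − 0.975 × 3.2833 = 17.6321

17.632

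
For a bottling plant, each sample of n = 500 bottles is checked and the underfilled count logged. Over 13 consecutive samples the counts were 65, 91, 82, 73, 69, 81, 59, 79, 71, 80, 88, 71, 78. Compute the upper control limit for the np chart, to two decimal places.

p̄ = Σdᵢ / (k·n) = 987 / (13 × 500) = 0.15185
UCL = np̄ + 3·√(np̄(1−p̄)) = 75.9231 + 3 × √(75.9231×0.84815) = 75.9231 + 3 × 8.0246 = 99.9969

100.00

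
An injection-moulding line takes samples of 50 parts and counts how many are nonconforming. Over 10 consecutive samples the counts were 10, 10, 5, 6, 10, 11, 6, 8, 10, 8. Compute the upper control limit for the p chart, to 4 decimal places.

p̄ = Σdᵢ / (k·n) = 84 / (10 × 50) = 0.16800
UCL = p̄ + 3·√(p̄(1−p̄)/n) = 0.16800 + 3 × √(0.16800×0.83200/50) = 0.16800 + 3 × 0.05287 = 0.32662

0.3266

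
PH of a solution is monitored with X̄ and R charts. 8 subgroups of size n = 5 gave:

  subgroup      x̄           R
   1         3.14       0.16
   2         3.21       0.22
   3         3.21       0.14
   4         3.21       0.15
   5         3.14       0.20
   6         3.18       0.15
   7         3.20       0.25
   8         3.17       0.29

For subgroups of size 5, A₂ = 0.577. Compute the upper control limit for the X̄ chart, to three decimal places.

X̄̄ = (3.14 + 3.21 + 3.21 + 3.21 + 3.14 + 3.18 + 3.20 + 3.17) / 8 = 25.4600 / 8 = 3.1825
R̄ = (0.16 + 0.22 + 0.14 + 0.15 + 0.20 + 0.15 + 0.25 + 0.29) / 8 = 1.5600 / 8 = 0.1950
UCL = X̄̄ + A₂·R̄ = 3.1825 + 0.577 × 0.1950 = 3.2950

3.295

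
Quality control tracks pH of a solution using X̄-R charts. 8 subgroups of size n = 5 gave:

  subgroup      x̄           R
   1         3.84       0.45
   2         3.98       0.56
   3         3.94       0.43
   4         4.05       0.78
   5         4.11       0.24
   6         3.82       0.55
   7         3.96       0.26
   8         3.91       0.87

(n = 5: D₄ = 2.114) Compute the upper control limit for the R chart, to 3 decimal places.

R̄ = (0.45 + 0.56 + 0.43 + 0.78 + 0.24 + 0.55 + 0.26 + 0.87) / 8 = 4.1400 / 8 = 0.5175
UCL_R = D₄·R̄ = 2.114 × 0.5175 = 1.0940

1.094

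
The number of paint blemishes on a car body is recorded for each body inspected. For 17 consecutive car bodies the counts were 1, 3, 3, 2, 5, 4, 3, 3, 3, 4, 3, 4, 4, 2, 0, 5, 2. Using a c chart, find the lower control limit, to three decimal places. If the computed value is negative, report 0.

c̄ = (1 + 3 + 3 + 2 + 5 + 4 + 3 + 3 + 3 + 4 + 3 + 4 + 4 + 2 + 0 + 5 + 2) / 17 = 51 / 17 = 3.0000
LCL = c̄ − 3√c̄ = 3.0000 − 3 × 1.7321 = -2.1962 → 0 (cannot be negative)

0.000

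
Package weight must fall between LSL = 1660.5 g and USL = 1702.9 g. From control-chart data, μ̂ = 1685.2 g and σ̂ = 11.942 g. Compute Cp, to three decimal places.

0.592

Cp = (USL − LSL) / (6σ̂) = (1702.9 − 1660.5) / (6 × 11.942) = 42.4000 / 71.6520 = 0.5917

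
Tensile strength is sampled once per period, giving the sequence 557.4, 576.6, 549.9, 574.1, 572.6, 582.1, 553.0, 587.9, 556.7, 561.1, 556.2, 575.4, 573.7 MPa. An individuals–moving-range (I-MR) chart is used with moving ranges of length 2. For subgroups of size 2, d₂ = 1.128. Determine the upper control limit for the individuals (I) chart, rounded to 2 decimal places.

X̄ = (557.4 + 576.6 + 549.9 + 574.1 + 572.6 + 582.1 + 553.0 + 587.9 + 556.7 + 561.1 + 556.2 + 575.4 + 573.7) / 13 = 567.4385
Moving ranges: 19.2, 26.7, 24.2, 1.5, 9.5, 29.1, 34.9, 31.2, 4.4, 4.9, 19.2, 1.7; M̄R̄ = 206.5000 / 12 = 17.2083
UCL = X̄ + 3·M̄R̄/d₂ = 567.4385 + 3 × 17.2083 / 1.128 = 613.2053

613.21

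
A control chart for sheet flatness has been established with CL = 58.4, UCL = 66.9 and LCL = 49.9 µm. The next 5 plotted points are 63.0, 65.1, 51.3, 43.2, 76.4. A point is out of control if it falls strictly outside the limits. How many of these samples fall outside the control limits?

2

Compare each point to [49.9, 66.9]: sample 4 = 43.2 < LCL; sample 5 = 76.4 > UCL.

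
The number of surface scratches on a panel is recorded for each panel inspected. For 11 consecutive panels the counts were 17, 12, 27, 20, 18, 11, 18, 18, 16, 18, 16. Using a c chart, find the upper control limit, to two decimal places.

c̄ = (17 + 12 + 27 + 20 + 18 + 11 + 18 + 18 + 16 + 18 + 16) / 11 = 191 / 11 = 17.3636
UCL = c̄ + 3√c̄ = 17.3636 + 3 × √17.3636 = 17.3636 + 3 × 4.1670 = 29.8645

29.86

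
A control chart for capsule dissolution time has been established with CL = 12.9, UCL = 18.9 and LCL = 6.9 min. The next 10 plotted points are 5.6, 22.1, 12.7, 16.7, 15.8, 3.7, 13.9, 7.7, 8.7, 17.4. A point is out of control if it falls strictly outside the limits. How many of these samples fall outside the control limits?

Compare each point to [6.9, 18.9]: sample 1 = 5.6 < LCL; sample 2 = 22.1 > UCL; sample 6 = 3.7 < LCL.

3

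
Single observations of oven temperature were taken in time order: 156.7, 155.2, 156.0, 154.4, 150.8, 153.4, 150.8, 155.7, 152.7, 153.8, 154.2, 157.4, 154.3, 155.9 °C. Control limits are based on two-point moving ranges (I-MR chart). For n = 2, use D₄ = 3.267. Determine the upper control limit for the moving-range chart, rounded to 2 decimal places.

Moving ranges: 1.5, 0.8, 1.6, 3.6, 2.6, 2.6, 4.9, 3.0, 1.1, 0.4, 3.2, 3.1, 1.6; M̄R̄ = 30.0000 / 13 = 2.3077
UCL_MR = D₄·M̄R̄ = 3.267 × 2.3077 = 7.5392

7.54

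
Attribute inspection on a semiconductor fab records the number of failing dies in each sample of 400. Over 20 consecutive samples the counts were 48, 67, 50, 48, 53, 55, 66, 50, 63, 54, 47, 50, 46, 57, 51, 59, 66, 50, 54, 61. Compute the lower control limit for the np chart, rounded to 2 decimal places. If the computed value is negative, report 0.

p̄ = Σdᵢ / (k·n) = 1095 / (20 × 400) = 0.13687
LCL = np̄ − 3·√(np̄(1−p̄)) = 54.7500 − 3 × 6.8743 = 34.1271

34.13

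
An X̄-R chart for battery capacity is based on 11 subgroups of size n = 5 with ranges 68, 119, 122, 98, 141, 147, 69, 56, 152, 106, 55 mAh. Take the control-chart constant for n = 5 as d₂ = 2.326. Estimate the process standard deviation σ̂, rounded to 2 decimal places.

44.28

R̄ = (68 + 119 + 122 + 98 + 141 + 147 + 69 + 56 + 152 + 106 + 55) / 11 = 103.0000
σ̂ = R̄ / d₂ = 103.0000 / 2.326 = 44.2820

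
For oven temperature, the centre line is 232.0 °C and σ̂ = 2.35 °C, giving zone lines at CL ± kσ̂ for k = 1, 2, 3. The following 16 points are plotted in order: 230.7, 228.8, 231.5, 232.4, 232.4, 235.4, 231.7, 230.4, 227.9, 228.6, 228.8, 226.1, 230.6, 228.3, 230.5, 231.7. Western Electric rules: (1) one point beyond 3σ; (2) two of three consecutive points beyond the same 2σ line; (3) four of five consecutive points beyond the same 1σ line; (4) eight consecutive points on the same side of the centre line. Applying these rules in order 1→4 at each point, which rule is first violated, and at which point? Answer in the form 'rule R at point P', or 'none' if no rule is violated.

rule 3 at point 12

Zone of each point (C = within 1σ̂, B = 1σ̂–2σ̂, A = 2σ̂–3σ̂, * = beyond 3σ̂; sign = side of CL): 1:-C, 2:-B, 3:-C, 4:+C, 5:+C, 6:+B, 7:-C, 8:-C, 9:-B, 10:-B, 11:-B, 12:-A, 13:-C, 14:-B, 15:-C, 16:-C
Rule 3 (four of five consecutive points beyond the same 1σ limit) is satisfied at point 12.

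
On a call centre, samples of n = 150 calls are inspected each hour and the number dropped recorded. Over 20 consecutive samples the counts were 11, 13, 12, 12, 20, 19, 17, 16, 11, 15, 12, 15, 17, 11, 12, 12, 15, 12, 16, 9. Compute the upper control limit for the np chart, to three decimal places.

24.487

p̄ = Σdᵢ / (k·n) = 277 / (20 × 150) = 0.09233
UCL = np̄ + 3·√(np̄(1−p̄)) = 13.8500 + 3 × √(13.8500×0.90767) = 13.8500 + 3 × 3.5456 = 24.4868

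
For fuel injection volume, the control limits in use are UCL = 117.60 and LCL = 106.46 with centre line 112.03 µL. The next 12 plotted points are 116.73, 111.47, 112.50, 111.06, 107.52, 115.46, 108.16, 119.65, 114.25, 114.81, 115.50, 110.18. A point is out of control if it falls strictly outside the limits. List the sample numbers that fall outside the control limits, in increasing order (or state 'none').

8

Compare each point to [106.46, 117.60]: sample 8 = 119.65 > UCL.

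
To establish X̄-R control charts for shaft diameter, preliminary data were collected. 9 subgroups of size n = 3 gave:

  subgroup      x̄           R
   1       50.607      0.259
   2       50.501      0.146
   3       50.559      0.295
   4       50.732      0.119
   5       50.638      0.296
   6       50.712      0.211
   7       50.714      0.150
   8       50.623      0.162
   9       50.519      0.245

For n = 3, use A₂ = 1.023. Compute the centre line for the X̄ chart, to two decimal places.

X̄̄ = (50.607 + 50.501 + 50.559 + 50.732 + 50.638 + 50.712 + 50.714 + 50.623 + 50.519) / 9 = 455.6050 / 9 = 50.6228
CL = X̄̄ = 50.6228

50.62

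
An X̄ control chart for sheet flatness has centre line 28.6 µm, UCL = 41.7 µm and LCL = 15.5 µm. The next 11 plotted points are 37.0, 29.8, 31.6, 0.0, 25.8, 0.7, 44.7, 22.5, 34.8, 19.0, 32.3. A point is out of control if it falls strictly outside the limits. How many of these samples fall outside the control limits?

Compare each point to [15.5, 41.7]: sample 4 = 0.0 < LCL; sample 6 = 0.7 < LCL; sample 7 = 44.7 > UCL.

3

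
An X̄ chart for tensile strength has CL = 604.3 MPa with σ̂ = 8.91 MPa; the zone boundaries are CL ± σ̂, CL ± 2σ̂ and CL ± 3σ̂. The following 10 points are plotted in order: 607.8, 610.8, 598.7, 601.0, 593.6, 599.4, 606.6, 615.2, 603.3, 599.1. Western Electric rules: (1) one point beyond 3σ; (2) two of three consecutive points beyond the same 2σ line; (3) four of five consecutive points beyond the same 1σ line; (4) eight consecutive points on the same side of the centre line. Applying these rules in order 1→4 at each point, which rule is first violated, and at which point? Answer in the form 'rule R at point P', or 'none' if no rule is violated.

Zone of each point (C = within 1σ̂, B = 1σ̂–2σ̂, A = 2σ̂–3σ̂, * = beyond 3σ̂; sign = side of CL): 1:+C, 2:+C, 3:-C, 4:-C, 5:-B, 6:-C, 7:+C, 8:+B, 9:-C, 10:-C
No rule fires across all 10 points.

none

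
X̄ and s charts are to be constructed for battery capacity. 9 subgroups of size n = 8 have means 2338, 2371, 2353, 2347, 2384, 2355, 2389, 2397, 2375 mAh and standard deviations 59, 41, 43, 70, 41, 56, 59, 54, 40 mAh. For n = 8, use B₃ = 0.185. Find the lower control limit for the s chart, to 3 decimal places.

s̄ = (59 + 41 + 43 + 70 + 41 + 56 + 59 + 54 + 40) / 9 = 51.4444
LCL_s = B₃·s̄ = 0.185 × 51.4444 = 9.5172

9.517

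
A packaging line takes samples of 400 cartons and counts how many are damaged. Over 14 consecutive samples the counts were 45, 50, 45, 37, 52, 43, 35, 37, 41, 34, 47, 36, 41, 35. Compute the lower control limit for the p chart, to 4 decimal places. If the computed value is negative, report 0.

p̄ = Σdᵢ / (k·n) = 578 / (14 × 400) = 0.10321
LCL = p̄ − 3·√(p̄(1−p̄)/n) = 0.10321 − 3 × 0.01521 = 0.05758

0.0576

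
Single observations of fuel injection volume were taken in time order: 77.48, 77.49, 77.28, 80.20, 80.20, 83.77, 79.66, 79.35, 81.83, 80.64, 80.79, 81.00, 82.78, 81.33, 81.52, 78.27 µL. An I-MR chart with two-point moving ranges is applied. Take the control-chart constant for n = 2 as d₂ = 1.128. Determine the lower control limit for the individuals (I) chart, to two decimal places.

X̄ = (77.48 + 77.49 + 77.28 + 80.20 + 80.20 + 83.77 + 79.66 + 79.35 + 81.83 + 80.64 + 80.79 + 81.00 + 82.78 + 81.33 + 81.52 + 78.27) / 16 = 80.2244
Moving ranges: 0.01, 0.21, 2.92, 0.00, 3.57, 4.11, 0.31, 2.48, 1.19, 0.15, 0.21, 1.78, 1.45, 0.19, 3.25; M̄R̄ = 21.8300 / 15 = 1.4553
LCL = X̄ − 3·M̄R̄/d₂ = 80.2244 − 3 × 1.4553 / 1.128 = 76.3538

76.35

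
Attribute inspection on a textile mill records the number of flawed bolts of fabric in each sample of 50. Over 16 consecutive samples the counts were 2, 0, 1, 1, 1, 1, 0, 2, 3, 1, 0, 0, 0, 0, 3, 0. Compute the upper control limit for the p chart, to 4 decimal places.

0.0763

p̄ = Σdᵢ / (k·n) = 15 / (16 × 50) = 0.01875
UCL = p̄ + 3·√(p̄(1−p̄)/n) = 0.01875 + 3 × √(0.01875×0.98125/50) = 0.01875 + 3 × 0.01918 = 0.07630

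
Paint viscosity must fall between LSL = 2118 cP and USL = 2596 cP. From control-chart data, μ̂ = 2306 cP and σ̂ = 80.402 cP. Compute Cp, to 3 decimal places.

0.991

Cp = (USL − LSL) / (6σ̂) = (2596 − 2118) / (6 × 80.402) = 478.0000 / 482.4120 = 0.9909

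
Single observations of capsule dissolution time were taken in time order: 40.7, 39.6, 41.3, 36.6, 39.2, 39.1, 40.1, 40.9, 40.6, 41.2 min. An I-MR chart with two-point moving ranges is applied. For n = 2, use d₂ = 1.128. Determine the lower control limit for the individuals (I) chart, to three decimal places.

36.118

X̄ = (40.7 + 39.6 + 41.3 + 36.6 + 39.2 + 39.1 + 40.1 + 40.9 + 40.6 + 41.2) / 10 = 39.9300
Moving ranges: 1.1, 1.7, 4.7, 2.6, 0.1, 1.0, 0.8, 0.3, 0.6; M̄R̄ = 12.9000 / 9 = 1.4333
LCL = X̄ − 3·M̄R̄/d₂ = 39.9300 − 3 × 1.4333 / 1.128 = 36.1179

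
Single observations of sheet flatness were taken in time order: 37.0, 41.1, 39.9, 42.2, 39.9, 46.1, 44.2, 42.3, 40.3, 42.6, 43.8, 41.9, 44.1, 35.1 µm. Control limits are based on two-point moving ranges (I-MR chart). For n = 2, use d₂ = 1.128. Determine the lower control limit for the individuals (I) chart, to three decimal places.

33.588

X̄ = (37.0 + 41.1 + 39.9 + 42.2 + 39.9 + 46.1 + 44.2 + 42.3 + 40.3 + 42.6 + 43.8 + 41.9 + 44.1 + 35.1) / 14 = 41.4643
Moving ranges: 4.1, 1.2, 2.3, 2.3, 6.2, 1.9, 1.9, 2.0, 2.3, 1.2, 1.9, 2.2, 9.0; M̄R̄ = 38.5000 / 13 = 2.9615
LCL = X̄ − 3·M̄R̄/d₂ = 41.4643 − 3 × 2.9615 / 1.128 = 33.5879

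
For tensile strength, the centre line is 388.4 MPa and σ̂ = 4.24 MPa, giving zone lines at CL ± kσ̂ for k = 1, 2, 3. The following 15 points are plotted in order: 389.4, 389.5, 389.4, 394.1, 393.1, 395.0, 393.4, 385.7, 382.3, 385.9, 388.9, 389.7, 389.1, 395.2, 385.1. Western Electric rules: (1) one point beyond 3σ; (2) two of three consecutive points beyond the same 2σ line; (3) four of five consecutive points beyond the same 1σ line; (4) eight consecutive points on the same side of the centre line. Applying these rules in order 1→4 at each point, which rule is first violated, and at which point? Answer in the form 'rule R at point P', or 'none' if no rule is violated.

rule 3 at point 7

Zone of each point (C = within 1σ̂, B = 1σ̂–2σ̂, A = 2σ̂–3σ̂, * = beyond 3σ̂; sign = side of CL): 1:+C, 2:+C, 3:+C, 4:+B, 5:+B, 6:+B, 7:+B, 8:-C, 9:-B, 10:-C, 11:+C, 12:+C, 13:+C, 14:+B, 15:-C
Rule 3 (four of five consecutive points beyond the same 1σ limit) is satisfied at point 7.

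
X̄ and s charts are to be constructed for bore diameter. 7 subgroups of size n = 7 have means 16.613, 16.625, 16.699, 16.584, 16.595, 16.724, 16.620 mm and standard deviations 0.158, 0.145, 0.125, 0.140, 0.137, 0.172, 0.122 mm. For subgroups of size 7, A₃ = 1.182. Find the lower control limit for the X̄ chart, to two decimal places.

X̄̄ = (16.613 + 16.625 + 16.699 + 16.584 + 16.595 + 16.724 + 16.620) / 7 = 16.6371
s̄ = (0.158 + 0.145 + 0.125 + 0.140 + 0.137 + 0.172 + 0.122) / 7 = 0.1427
LCL = X̄̄ − A₃·s̄ = 16.6371 − 1.182 × 0.1427 = 16.4685

16.47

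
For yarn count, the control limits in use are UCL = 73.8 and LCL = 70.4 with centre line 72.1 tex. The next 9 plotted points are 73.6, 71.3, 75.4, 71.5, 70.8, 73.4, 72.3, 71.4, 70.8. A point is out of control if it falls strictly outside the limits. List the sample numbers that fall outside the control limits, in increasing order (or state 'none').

Compare each point to [70.4, 73.8]: sample 3 = 75.4 > UCL.

3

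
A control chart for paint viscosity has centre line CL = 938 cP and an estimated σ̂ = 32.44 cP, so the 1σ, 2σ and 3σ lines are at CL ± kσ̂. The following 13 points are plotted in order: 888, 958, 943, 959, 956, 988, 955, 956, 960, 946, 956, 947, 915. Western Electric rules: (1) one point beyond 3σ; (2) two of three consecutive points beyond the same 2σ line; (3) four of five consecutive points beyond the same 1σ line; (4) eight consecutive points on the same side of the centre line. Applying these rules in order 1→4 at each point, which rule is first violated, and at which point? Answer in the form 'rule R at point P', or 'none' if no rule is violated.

Zone of each point (C = within 1σ̂, B = 1σ̂–2σ̂, A = 2σ̂–3σ̂, * = beyond 3σ̂; sign = side of CL): 1:-B, 2:+C, 3:+C, 4:+C, 5:+C, 6:+B, 7:+C, 8:+C, 9:+C, 10:+C, 11:+C, 12:+C, 13:-C
Rule 4 (eight consecutive points on the same side of the centre line) is satisfied at point 9.

rule 4 at point 9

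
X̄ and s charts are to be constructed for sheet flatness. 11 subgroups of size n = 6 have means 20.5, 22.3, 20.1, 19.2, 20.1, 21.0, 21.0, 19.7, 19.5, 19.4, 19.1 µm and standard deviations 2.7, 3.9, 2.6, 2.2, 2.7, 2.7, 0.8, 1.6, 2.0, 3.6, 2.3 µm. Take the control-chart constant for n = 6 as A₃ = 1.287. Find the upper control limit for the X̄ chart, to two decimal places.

X̄̄ = (20.5 + 22.3 + 20.1 + 19.2 + 20.1 + 21.0 + 21.0 + 19.7 + 19.5 + 19.4 + 19.1) / 11 = 20.1727
s̄ = (2.7 + 3.9 + 2.6 + 2.2 + 2.7 + 2.7 + 0.8 + 1.6 + 2.0 + 3.6 + 2.3) / 11 = 2.4636
UCL = X̄̄ + A₃·s̄ = 20.1727 + 1.287 × 2.4636 = 23.3434

23.34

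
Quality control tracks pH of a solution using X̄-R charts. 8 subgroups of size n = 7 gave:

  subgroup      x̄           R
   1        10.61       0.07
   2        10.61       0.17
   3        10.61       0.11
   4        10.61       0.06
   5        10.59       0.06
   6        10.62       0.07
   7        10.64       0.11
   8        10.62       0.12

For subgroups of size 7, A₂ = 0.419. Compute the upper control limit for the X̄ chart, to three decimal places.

10.654

X̄̄ = (10.61 + 10.61 + 10.61 + 10.61 + 10.59 + 10.62 + 10.64 + 10.62) / 8 = 84.9100 / 8 = 10.6137
R̄ = (0.07 + 0.17 + 0.11 + 0.06 + 0.06 + 0.07 + 0.11 + 0.12) / 8 = 0.7700 / 8 = 0.0963
UCL = X̄̄ + A₂·R̄ = 10.6137 + 0.419 × 0.0963 = 10.6541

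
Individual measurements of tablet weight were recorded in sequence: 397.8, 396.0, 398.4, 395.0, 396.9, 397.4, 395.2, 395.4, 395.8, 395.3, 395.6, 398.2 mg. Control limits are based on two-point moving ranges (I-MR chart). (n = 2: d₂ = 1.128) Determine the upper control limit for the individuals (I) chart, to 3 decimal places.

400.333

X̄ = (397.8 + 396.0 + 398.4 + 395.0 + 396.9 + 397.4 + 395.2 + 395.4 + 395.8 + 395.3 + 395.6 + 398.2) / 12 = 396.4167
Moving ranges: 1.8, 2.4, 3.4, 1.9, 0.5, 2.2, 0.2, 0.4, 0.5, 0.3, 2.6; M̄R̄ = 16.2000 / 11 = 1.4727
UCL = X̄ + 3·M̄R̄/d₂ = 396.4167 + 3 × 1.4727 / 1.128 = 400.3335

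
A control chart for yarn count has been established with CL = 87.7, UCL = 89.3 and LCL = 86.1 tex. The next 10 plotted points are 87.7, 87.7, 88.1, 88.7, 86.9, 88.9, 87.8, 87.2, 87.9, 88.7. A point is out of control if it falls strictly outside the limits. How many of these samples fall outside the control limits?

All 10 points lie within [86.1, 89.3].

0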